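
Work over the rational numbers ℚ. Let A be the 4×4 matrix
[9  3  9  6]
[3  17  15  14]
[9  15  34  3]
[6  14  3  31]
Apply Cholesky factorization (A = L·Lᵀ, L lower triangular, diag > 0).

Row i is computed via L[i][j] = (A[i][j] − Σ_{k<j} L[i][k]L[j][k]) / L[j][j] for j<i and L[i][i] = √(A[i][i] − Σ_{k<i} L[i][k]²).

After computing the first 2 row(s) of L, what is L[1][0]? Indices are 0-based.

Step 1: L[0][0] = √(9) = 3.
  L[1][0] = (3) / L[0][0] = 1.
Step 2: L[1][1] = √(16) = 4.

L[1][0] = 1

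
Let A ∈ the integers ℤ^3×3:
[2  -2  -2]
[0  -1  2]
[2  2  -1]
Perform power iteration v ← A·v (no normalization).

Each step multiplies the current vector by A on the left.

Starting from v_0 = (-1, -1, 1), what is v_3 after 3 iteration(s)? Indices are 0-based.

v_3 = (12, 27, -33)

v_0 = (-1, -1, 1).
v_1 = A·v_0 = (-2, 3, -5).
v_2 = A·v_1 = (0, -13, 7).
v_3 = A·v_2 = (12, 27, -33).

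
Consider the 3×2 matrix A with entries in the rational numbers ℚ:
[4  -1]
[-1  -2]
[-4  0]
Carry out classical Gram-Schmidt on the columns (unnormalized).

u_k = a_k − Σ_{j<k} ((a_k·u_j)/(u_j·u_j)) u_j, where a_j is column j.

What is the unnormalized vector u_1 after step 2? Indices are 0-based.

Step 1: u_0 = a_0 = (4, -1, -4).
Step 2: u_1 = a_1 − (-2/33)·u_0 = (-25/33, -68/33, -8/33).

u_1 = (-25/33, -68/33, -8/33)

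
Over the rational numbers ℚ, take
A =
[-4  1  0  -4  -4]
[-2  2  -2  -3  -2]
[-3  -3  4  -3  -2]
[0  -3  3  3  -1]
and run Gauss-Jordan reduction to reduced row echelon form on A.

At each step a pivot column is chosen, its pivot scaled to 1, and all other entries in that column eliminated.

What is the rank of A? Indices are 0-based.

step 1: normalize row 0 (÷-4) = (1, -1/4, 0, 1, 1)
  row 1: subtract -2×row0 = (0, 3/2, -2, -1, 0)
  row 2: subtract -3×row0 = (0, -15/4, 4, 0, 1)
step 2: normalize row 1 (÷3/2) = (0, 1, -4/3, -2/3, 0)
  row 0: subtract -1/4×row1 = (1, 0, -1/3, 5/6, 1)
  row 2: subtract -15/4×row1 = (0, 0, -1, -5/2, 1)
  row 3: subtract -3×row1 = (0, 0, -1, 1, -1)
step 3: normalize row 2 (÷-1) = (0, 0, 1, 5/2, -1)
  row 0: subtract -1/3×row2 = (1, 0, 0, 5/3, 2/3)
  row 1: subtract -4/3×row2 = (0, 1, 0, 8/3, -4/3)
  row 3: subtract -1×row2 = (0, 0, 0, 7/2, -2)
step 4: normalize row 3 (÷7/2) = (0, 0, 0, 1, -4/7)
  row 0: subtract 5/3×row3 = (1, 0, 0, 0, 34/21)
  row 1: subtract 8/3×row3 = (0, 1, 0, 0, 4/21)
  row 2: subtract 5/2×row3 = (0, 0, 1, 0, 3/7)

rank = 4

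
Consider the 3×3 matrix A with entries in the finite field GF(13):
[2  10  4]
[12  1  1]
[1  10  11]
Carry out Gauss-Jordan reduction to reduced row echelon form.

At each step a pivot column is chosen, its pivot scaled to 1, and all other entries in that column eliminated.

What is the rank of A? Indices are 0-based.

step 1: normalize row 0 (÷2) = (1, 5, 2)
  row 1: subtract 12×row0 = (0, 6, 3)
  row 2: subtract 1×row0 = (0, 5, 9)
step 2: normalize row 1 (÷6) = (0, 1, 7)
  row 0: subtract 5×row1 = (1, 0, 6)
  row 2: subtract 5×row1 = (0, 0, 0)
skip col 2 (zero from row 2)

rank = 2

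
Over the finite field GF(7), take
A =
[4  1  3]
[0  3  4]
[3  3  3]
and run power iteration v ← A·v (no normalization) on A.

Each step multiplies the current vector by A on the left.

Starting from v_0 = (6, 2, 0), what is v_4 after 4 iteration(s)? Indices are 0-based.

v_0 = (6, 2, 0).
v_1 = A·v_0 = (5, 6, 3).
v_2 = A·v_1 = (0, 2, 0).
v_3 = A·v_2 = (2, 6, 6).
v_4 = A·v_3 = (4, 0, 0).

v_4 = (4, 0, 0)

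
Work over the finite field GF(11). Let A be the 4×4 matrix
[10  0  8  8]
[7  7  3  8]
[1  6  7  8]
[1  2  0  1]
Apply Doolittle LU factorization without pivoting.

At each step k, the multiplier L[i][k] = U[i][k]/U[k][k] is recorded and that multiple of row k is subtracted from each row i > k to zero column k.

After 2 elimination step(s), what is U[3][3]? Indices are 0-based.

U[3][3] = 8

k=0: U[0][0]=10
  eliminate (1,0): mult=4, new row 1: (0, 7, 4, 9); set L[1][0]=4
  eliminate (2,0): mult=10, new row 2: (0, 6, 4, 5); set L[2][0]=10
  eliminate (3,0): mult=10, new row 3: (0, 2, 8, 9); set L[3][0]=10
k=1: U[1][1]=7
  eliminate (2,1): mult=4, new row 2: (0, 0, 10, 2); set L[2][1]=4
  eliminate (3,1): mult=5, new row 3: (0, 0, 10, 8); set L[3][1]=5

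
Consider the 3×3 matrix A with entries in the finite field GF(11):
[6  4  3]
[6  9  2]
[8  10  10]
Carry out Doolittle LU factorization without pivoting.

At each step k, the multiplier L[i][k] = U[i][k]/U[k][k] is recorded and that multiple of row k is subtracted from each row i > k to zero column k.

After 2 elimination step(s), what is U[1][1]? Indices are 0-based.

[col 0] pivot 6
  R1 -= 1*R0 → (0, 5, 10)  (L[1][0] := 1)
  R2 -= 5*R0 → (0, 1, 6)  (L[2][0] := 5)
[col 1] pivot 5
  R2 -= 9*R1 → (0, 0, 4)  (L[2][1] := 9)

U[1][1] = 5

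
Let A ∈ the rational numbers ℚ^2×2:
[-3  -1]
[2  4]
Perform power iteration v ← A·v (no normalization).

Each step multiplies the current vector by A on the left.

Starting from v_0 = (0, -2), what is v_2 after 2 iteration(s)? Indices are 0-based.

v_0 = (0, -2).
v_1 = A·v_0 = (2, -8).
v_2 = A·v_1 = (2, -28).

v_2 = (2, -28)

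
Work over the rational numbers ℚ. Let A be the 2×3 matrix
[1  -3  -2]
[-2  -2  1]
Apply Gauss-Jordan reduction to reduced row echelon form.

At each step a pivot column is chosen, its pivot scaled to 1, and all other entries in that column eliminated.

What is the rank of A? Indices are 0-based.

step 1: normalize row 0 (÷1) = (1, -3, -2)
  row 1: subtract -2×row0 = (0, -8, -3)
step 2: normalize row 1 (÷-8) = (0, 1, 3/8)
  row 0: subtract -3×row1 = (1, 0, -7/8)

rank = 2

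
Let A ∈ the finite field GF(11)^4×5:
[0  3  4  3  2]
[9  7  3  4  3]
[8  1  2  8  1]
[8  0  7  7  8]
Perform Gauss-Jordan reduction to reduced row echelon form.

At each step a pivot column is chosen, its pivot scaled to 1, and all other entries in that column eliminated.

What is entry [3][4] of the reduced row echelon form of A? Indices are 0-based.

[1] R0 <-> R1
[1] R0 /= 9  ⇒  (1, 2, 4, 9, 4)
     R2 -= 8·R0  ⇒  (0, 7, 3, 2, 2)
     R3 -= 8·R0  ⇒  (0, 6, 8, 1, 9)
[2] R1 /= 3  ⇒  (0, 1, 5, 1, 8)
     R0 -= 2·R1  ⇒  (1, 0, 5, 7, 10)
     R2 -= 7·R1  ⇒  (0, 0, 1, 6, 1)
     R3 -= 6·R1  ⇒  (0, 0, 0, 6, 5)
[3] R2 /= 1  ⇒  (0, 0, 1, 6, 1)
     R0 -= 5·R2  ⇒  (1, 0, 0, 10, 5)
     R1 -= 5·R2  ⇒  (0, 1, 0, 4, 3)
[4] R3 /= 6  ⇒  (0, 0, 0, 1, 10)
     R0 -= 10·R3  ⇒  (1, 0, 0, 0, 4)
     R1 -= 4·R3  ⇒  (0, 1, 0, 0, 7)
     R2 -= 6·R3  ⇒  (0, 0, 1, 0, 7)

M[3][4] = 10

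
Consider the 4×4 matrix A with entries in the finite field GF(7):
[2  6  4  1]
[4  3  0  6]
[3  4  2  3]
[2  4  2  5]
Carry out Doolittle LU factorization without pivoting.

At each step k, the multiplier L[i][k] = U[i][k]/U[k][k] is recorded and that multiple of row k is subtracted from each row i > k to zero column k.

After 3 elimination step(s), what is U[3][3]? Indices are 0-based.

U[3][3] = 1

k=0: U[0][0]=2
  eliminate (1,0): mult=2, new row 1: (0, 5, 6, 4); set L[1][0]=2
  eliminate (2,0): mult=5, new row 2: (0, 2, 3, 5); set L[2][0]=5
  eliminate (3,0): mult=1, new row 3: (0, 5, 5, 4); set L[3][0]=1
k=1: U[1][1]=5
  eliminate (2,1): mult=6, new row 2: (0, 0, 2, 2); set L[2][1]=6
  eliminate (3,1): mult=1, new row 3: (0, 0, 6, 0); set L[3][1]=1
k=2: U[2][2]=2
  eliminate (3,2): mult=3, new row 3: (0, 0, 0, 1); set L[3][2]=3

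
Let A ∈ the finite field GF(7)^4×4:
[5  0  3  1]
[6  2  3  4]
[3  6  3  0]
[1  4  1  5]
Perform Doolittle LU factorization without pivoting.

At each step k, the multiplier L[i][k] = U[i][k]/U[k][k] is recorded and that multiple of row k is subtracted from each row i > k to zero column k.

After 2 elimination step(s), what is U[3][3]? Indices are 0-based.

U[3][3] = 2

Step 1: pivot at (0,0) is 5.
  row1 ← row1 − (4)·row0  ⇒  L[1][0]=4, U row1=(0, 2, 5, 0)
  row2 ← row2 − (2)·row0  ⇒  L[2][0]=2, U row2=(0, 6, 4, 5)
  row3 ← row3 − (3)·row0  ⇒  L[3][0]=3, U row3=(0, 4, 6, 2)
Step 2: pivot at (1,1) is 2.
  row2 ← row2 − (3)·row1  ⇒  L[2][1]=3, U row2=(0, 0, 3, 5)
  row3 ← row3 − (2)·row1  ⇒  L[3][1]=2, U row3=(0, 0, 3, 2)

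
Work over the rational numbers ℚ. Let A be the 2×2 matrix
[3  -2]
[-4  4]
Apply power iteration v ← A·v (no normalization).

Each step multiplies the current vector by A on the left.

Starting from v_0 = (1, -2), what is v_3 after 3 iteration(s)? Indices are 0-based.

v_3 = (287, -484)

v_0 = (1, -2).
v_1 = A·v_0 = (7, -12).
v_2 = A·v_1 = (45, -76).
v_3 = A·v_2 = (287, -484).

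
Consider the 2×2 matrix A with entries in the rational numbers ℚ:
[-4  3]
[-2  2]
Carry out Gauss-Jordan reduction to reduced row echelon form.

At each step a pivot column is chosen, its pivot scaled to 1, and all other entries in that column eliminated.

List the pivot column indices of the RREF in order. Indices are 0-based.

pivot columns: 0, 1

step 1: normalize row 0 (÷-4) = (1, -3/4)
  row 1: subtract -2×row0 = (0, 1/2)
step 2: normalize row 1 (÷1/2) = (0, 1)
  row 0: subtract -3/4×row1 = (1, 0)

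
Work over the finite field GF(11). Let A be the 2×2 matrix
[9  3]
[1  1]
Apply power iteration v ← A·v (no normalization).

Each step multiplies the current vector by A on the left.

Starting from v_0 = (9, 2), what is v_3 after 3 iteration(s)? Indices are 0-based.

v_3 = (4, 1)

v_0 = (9, 2).
v_1 = A·v_0 = (10, 0).
v_2 = A·v_1 = (2, 10).
v_3 = A·v_2 = (4, 1).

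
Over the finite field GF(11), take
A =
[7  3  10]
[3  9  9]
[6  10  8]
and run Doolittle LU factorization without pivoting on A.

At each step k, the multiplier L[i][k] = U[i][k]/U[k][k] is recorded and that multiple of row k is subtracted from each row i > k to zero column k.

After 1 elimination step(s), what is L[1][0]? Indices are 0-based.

Step 1: pivot at (0,0) is 7.
  row1 ← row1 − (2)·row0  ⇒  L[1][0]=2, U row1=(0, 3, 0)
  row2 ← row2 − (4)·row0  ⇒  L[2][0]=4, U row2=(0, 9, 1)

L[1][0] = 2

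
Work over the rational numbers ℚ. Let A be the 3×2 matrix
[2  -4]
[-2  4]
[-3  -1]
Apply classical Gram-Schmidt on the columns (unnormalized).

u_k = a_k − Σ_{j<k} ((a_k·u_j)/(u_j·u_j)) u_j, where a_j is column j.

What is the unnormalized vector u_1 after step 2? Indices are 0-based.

Step 1: u_0 = a_0 = (2, -2, -3).
Step 2: u_1 = a_1 − (-13/17)·u_0 = (-42/17, 42/17, -56/17).

u_1 = (-42/17, 42/17, -56/17)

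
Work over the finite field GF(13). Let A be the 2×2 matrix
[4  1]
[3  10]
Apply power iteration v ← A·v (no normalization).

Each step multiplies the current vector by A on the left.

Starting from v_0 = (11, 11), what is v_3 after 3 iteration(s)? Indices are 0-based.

v_0 = (11, 11).
v_1 = A·v_0 = (3, 0).
v_2 = A·v_1 = (12, 9).
v_3 = A·v_2 = (5, 9).

v_3 = (5, 9)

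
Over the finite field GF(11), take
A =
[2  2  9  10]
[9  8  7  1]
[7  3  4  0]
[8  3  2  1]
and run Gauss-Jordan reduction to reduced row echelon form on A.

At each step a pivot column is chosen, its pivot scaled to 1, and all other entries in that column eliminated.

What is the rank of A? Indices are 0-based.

rank = 4

[1] R0 /= 2  ⇒  (1, 1, 10, 5)
     R1 -= 9·R0  ⇒  (0, 10, 5, 0)
     R2 -= 7·R0  ⇒  (0, 7, 0, 9)
     R3 -= 8·R0  ⇒  (0, 6, 10, 5)
[2] R1 /= 10  ⇒  (0, 1, 6, 0)
     R0 -= 1·R1  ⇒  (1, 0, 4, 5)
     R2 -= 7·R1  ⇒  (0, 0, 2, 9)
     R3 -= 6·R1  ⇒  (0, 0, 7, 5)
[3] R2 /= 2  ⇒  (0, 0, 1, 10)
     R0 -= 4·R2  ⇒  (1, 0, 0, 9)
     R1 -= 6·R2  ⇒  (0, 1, 0, 6)
     R3 -= 7·R2  ⇒  (0, 0, 0, 1)
[4] R3 /= 1  ⇒  (0, 0, 0, 1)
     R0 -= 9·R3  ⇒  (1, 0, 0, 0)
     R1 -= 6·R3  ⇒  (0, 1, 0, 0)
     R2 -= 10·R3  ⇒  (0, 0, 1, 0)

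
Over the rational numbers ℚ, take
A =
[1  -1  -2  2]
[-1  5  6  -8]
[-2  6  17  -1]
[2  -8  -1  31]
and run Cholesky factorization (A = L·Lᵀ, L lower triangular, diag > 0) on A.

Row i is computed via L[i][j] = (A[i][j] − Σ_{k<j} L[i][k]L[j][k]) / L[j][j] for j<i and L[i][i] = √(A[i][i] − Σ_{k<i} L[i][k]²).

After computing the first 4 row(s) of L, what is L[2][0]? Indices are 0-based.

Step 1: L[0][0] = √(1) = 1.
  L[1][0] = (-1) / L[0][0] = -1.
Step 2: L[1][1] = √(4) = 2.
  L[2][0] = (-2) / L[0][0] = -2.
  L[2][1] = (4) / L[1][1] = 2.
Step 3: L[2][2] = √(9) = 3.
  L[3][0] = (2) / L[0][0] = 2.
  L[3][1] = (-6) / L[1][1] = -3.
  L[3][2] = (9) / L[2][2] = 3.
Step 4: L[3][3] = √(9) = 3.

L[2][0] = -2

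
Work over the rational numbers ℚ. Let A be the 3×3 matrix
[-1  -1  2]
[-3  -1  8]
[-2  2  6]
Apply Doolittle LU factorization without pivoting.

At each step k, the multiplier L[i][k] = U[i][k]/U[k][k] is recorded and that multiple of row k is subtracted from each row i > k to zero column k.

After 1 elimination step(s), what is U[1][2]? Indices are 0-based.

U[1][2] = 2

Step 1: pivot at (0,0) is -1.
  row1 ← row1 − (3)·row0  ⇒  L[1][0]=3, U row1=(0, 2, 2)
  row2 ← row2 − (2)·row0  ⇒  L[2][0]=2, U row2=(0, 4, 2)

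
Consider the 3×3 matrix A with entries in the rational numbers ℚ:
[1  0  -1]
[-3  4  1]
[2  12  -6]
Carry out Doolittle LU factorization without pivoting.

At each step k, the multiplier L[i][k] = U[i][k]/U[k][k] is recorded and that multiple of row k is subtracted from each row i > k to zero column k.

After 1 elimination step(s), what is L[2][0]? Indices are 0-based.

Step 1: pivot at (0,0) is 1.
  row1 ← row1 − (-3)·row0  ⇒  L[1][0]=-3, U row1=(0, 4, -2)
  row2 ← row2 − (2)·row0  ⇒  L[2][0]=2, U row2=(0, 12, -4)

L[2][0] = 2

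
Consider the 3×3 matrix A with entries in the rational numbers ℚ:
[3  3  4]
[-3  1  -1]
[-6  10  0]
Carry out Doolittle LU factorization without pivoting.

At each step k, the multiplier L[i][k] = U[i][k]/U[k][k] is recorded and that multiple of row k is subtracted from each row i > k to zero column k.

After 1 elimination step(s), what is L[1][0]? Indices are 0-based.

Step 1: pivot at (0,0) is 3.
  row1 ← row1 − (-1)·row0  ⇒  L[1][0]=-1, U row1=(0, 4, 3)
  row2 ← row2 − (-2)·row0  ⇒  L[2][0]=-2, U row2=(0, 16, 8)

L[1][0] = -1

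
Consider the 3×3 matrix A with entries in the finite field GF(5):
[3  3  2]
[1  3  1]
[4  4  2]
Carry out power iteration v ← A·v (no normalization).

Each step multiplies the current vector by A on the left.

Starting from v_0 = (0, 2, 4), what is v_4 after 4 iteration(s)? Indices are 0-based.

v_4 = (4, 1, 4)

v_0 = (0, 2, 4).
v_1 = A·v_0 = (4, 0, 1).
v_2 = A·v_1 = (4, 0, 3).
v_3 = A·v_2 = (3, 2, 2).
v_4 = A·v_3 = (4, 1, 4).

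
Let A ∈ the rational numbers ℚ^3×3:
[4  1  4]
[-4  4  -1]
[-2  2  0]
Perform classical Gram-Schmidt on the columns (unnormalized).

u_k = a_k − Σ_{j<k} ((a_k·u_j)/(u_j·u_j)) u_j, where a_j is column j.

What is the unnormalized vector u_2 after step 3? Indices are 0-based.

u_2 = (0, -1/5, 2/5)

Step 1: u_0 = a_0 = (4, -4, -2).
Step 2: u_1 = a_1 − (-4/9)·u_0 = (25/9, 20/9, 10/9).
Step 3: u_2 = a_2 − (5/9)·u_0 − (16/25)·u_1 = (0, -1/5, 2/5).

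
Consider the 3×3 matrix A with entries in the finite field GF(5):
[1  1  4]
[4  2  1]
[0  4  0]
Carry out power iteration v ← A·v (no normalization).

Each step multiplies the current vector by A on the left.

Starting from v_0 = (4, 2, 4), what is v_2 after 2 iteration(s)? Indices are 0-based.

v_0 = (4, 2, 4).
v_1 = A·v_0 = (2, 4, 3).
v_2 = A·v_1 = (3, 4, 1).

v_2 = (3, 4, 1)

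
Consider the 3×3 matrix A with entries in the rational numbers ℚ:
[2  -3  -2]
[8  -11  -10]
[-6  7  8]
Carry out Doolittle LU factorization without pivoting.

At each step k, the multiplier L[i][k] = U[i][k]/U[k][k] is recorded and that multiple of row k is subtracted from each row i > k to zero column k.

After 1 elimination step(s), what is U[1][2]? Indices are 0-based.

U[1][2] = -2

[col 0] pivot 2
  R1 -= 4*R0 → (0, 1, -2)  (L[1][0] := 4)
  R2 -= -3*R0 → (0, -2, 2)  (L[2][0] := -3)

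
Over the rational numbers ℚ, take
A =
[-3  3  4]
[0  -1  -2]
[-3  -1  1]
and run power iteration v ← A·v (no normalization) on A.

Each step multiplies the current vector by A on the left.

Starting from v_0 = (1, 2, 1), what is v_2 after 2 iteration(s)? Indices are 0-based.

v_0 = (1, 2, 1).
v_1 = A·v_0 = (7, -4, -4).
v_2 = A·v_1 = (-49, 12, -21).

v_2 = (-49, 12, -21)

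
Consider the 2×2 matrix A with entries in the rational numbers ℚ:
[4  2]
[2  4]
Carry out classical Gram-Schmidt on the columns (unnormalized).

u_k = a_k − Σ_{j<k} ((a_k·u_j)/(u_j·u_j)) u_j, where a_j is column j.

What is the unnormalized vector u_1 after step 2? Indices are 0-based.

u_1 = (-6/5, 12/5)

Step 1: u_0 = a_0 = (4, 2).
Step 2: u_1 = a_1 − (4/5)·u_0 = (-6/5, 12/5).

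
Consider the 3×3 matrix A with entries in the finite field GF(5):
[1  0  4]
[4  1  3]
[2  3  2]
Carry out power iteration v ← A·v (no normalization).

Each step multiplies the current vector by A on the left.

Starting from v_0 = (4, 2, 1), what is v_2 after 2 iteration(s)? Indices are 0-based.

v_0 = (4, 2, 1).
v_1 = A·v_0 = (3, 1, 1).
v_2 = A·v_1 = (2, 1, 1).

v_2 = (2, 1, 1)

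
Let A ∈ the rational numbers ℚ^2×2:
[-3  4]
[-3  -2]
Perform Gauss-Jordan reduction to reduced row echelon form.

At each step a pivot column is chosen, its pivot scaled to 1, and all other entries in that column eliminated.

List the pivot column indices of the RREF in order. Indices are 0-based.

pivot columns: 0, 1

step 1: normalize row 0 (÷-3) = (1, -4/3)
  row 1: subtract -3×row0 = (0, -6)
step 2: normalize row 1 (÷-6) = (0, 1)
  row 0: subtract -4/3×row1 = (1, 0)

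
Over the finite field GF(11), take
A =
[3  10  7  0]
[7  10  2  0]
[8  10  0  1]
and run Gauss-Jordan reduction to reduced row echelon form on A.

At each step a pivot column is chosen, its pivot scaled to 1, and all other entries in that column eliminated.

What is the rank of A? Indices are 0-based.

rank = 3

[1] R0 /= 3  ⇒  (1, 7, 6, 0)
     R1 -= 7·R0  ⇒  (0, 5, 4, 0)
     R2 -= 8·R0  ⇒  (0, 9, 7, 1)
[2] R1 /= 5  ⇒  (0, 1, 3, 0)
     R0 -= 7·R1  ⇒  (1, 0, 7, 0)
     R2 -= 9·R1  ⇒  (0, 0, 2, 1)
[3] R2 /= 2  ⇒  (0, 0, 1, 6)
     R0 -= 7·R2  ⇒  (1, 0, 0, 2)
     R1 -= 3·R2  ⇒  (0, 1, 0, 4)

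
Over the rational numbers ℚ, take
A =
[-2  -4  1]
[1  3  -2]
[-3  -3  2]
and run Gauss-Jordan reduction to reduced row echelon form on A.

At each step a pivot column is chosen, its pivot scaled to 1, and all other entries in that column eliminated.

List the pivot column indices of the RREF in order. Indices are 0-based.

step 1: normalize row 0 (÷-2) = (1, 2, -1/2)
  row 1: subtract 1×row0 = (0, 1, -3/2)
  row 2: subtract -3×row0 = (0, 3, 1/2)
step 2: normalize row 1 (÷1) = (0, 1, -3/2)
  row 0: subtract 2×row1 = (1, 0, 5/2)
  row 2: subtract 3×row1 = (0, 0, 5)
step 3: normalize row 2 (÷5) = (0, 0, 1)
  row 0: subtract 5/2×row2 = (1, 0, 0)
  row 1: subtract -3/2×row2 = (0, 1, 0)

pivot columns: 0, 1, 2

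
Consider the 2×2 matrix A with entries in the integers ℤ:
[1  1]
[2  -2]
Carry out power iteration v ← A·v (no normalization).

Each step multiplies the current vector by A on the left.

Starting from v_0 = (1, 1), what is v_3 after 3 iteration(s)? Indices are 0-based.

v_3 = (6, -4)

v_0 = (1, 1).
v_1 = A·v_0 = (2, 0).
v_2 = A·v_1 = (2, 4).
v_3 = A·v_2 = (6, -4).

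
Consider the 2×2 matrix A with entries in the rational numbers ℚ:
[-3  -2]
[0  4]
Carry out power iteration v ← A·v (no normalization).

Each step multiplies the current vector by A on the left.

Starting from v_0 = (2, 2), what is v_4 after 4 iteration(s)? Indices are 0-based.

v_0 = (2, 2).
v_1 = A·v_0 = (-10, 8).
v_2 = A·v_1 = (14, 32).
v_3 = A·v_2 = (-106, 128).
v_4 = A·v_3 = (62, 512).

v_4 = (62, 512)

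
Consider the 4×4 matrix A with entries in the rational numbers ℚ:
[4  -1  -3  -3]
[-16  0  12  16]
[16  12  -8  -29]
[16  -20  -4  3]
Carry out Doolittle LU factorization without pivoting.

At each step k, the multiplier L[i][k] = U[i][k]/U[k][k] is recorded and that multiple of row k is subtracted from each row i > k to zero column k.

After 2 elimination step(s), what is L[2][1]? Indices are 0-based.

L[2][1] = -4

[col 0] pivot 4
  R1 -= -4*R0 → (0, -4, 0, 4)  (L[1][0] := -4)
  R2 -= 4*R0 → (0, 16, 4, -17)  (L[2][0] := 4)
  R3 -= 4*R0 → (0, -16, 8, 15)  (L[3][0] := 4)
[col 1] pivot -4
  R2 -= -4*R1 → (0, 0, 4, -1)  (L[2][1] := -4)
  R3 -= 4*R1 → (0, 0, 8, -1)  (L[3][1] := 4)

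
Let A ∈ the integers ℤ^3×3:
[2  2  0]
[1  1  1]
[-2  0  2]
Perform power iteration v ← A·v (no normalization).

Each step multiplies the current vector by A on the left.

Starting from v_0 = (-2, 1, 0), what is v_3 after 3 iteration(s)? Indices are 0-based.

v_3 = (-10, 7, 36)

v_0 = (-2, 1, 0).
v_1 = A·v_0 = (-2, -1, 4).
v_2 = A·v_1 = (-6, 1, 12).
v_3 = A·v_2 = (-10, 7, 36).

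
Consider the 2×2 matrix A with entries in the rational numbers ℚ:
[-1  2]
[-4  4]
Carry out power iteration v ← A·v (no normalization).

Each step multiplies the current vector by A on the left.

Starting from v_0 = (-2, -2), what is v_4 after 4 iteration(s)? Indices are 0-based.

v_4 = (34, 40)

v_0 = (-2, -2).
v_1 = A·v_0 = (-2, 0).
v_2 = A·v_1 = (2, 8).
v_3 = A·v_2 = (14, 24).
v_4 = A·v_3 = (34, 40).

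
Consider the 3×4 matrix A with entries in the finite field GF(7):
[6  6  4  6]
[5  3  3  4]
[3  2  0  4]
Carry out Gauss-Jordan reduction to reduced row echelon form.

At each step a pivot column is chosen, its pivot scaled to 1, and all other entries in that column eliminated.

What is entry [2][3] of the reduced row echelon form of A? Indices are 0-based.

[1] R0 /= 6  ⇒  (1, 1, 3, 1)
     R1 -= 5·R0  ⇒  (0, 5, 2, 6)
     R2 -= 3·R0  ⇒  (0, 6, 5, 1)
[2] R1 /= 5  ⇒  (0, 1, 6, 4)
     R0 -= 1·R1  ⇒  (1, 0, 4, 4)
     R2 -= 6·R1  ⇒  (0, 0, 4, 5)
[3] R2 /= 4  ⇒  (0, 0, 1, 3)
     R0 -= 4·R2  ⇒  (1, 0, 0, 6)
     R1 -= 6·R2  ⇒  (0, 1, 0, 0)

M[2][3] = 3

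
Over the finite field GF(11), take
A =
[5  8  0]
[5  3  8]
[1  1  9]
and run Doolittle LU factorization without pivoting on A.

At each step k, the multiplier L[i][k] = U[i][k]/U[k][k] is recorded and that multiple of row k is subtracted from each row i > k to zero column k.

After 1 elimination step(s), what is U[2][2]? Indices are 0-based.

Step 1: pivot at (0,0) is 5.
  row1 ← row1 − (1)·row0  ⇒  L[1][0]=1, U row1=(0, 6, 8)
  row2 ← row2 − (9)·row0  ⇒  L[2][0]=9, U row2=(0, 6, 9)

U[2][2] = 9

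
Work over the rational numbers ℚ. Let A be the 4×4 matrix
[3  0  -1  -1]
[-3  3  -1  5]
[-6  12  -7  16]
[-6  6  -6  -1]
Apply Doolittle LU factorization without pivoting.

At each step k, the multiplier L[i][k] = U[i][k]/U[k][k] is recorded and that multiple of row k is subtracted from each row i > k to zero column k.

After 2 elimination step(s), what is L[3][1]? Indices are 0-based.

L[3][1] = 2

k=0: U[0][0]=3
  eliminate (1,0): mult=-1, new row 1: (0, 3, -2, 4); set L[1][0]=-1
  eliminate (2,0): mult=-2, new row 2: (0, 12, -9, 14); set L[2][0]=-2
  eliminate (3,0): mult=-2, new row 3: (0, 6, -8, -3); set L[3][0]=-2
k=1: U[1][1]=3
  eliminate (2,1): mult=4, new row 2: (0, 0, -1, -2); set L[2][1]=4
  eliminate (3,1): mult=2, new row 3: (0, 0, -4, -11); set L[3][1]=2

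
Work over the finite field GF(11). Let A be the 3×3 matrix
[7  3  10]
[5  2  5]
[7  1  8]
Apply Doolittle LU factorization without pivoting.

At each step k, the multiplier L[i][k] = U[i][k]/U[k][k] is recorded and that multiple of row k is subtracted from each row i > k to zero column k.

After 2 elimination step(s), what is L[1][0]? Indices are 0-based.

[col 0] pivot 7
  R1 -= 7*R0 → (0, 3, 1)  (L[1][0] := 7)
  R2 -= 1*R0 → (0, 9, 9)  (L[2][0] := 1)
[col 1] pivot 3
  R2 -= 3*R1 → (0, 0, 6)  (L[2][1] := 3)

L[1][0] = 7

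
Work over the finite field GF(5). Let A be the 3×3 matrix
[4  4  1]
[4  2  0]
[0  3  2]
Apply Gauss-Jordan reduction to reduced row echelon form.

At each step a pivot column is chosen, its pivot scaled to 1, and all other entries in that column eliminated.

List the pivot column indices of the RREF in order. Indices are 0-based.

[1] R0 /= 4  ⇒  (1, 1, 4)
     R1 -= 4·R0  ⇒  (0, 3, 4)
[2] R1 /= 3  ⇒  (0, 1, 3)
     R0 -= 1·R1  ⇒  (1, 0, 1)
     R2 -= 3·R1  ⇒  (0, 0, 3)
[3] R2 /= 3  ⇒  (0, 0, 1)
     R0 -= 1·R2  ⇒  (1, 0, 0)
     R1 -= 3·R2  ⇒  (0, 1, 0)

pivot columns: 0, 1, 2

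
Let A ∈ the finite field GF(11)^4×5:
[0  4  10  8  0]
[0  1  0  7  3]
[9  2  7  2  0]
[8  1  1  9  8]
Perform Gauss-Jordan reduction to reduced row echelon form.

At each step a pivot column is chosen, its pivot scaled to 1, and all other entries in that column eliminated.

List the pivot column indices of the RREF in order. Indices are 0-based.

pivot columns: 0, 1, 2, 3

pivot(0,0): swap R0↔R2
pivot(0,0)=9: scale R0 → (1, 10, 2, 10, 0)
  clear (3,0): R3 −= (8)R0 → (0, 9, 7, 6, 8)
pivot(1,1)=1: scale R1 → (0, 1, 0, 7, 3)
  clear (0,1): R0 −= (10)R1 → (1, 0, 2, 6, 3)
  clear (2,1): R2 −= (4)R1 → (0, 0, 10, 2, 10)
  clear (3,1): R3 −= (9)R1 → (0, 0, 7, 9, 3)
pivot(2,2)=10: scale R2 → (0, 0, 1, 9, 1)
  clear (0,2): R0 −= (2)R2 → (1, 0, 0, 10, 1)
  clear (3,2): R3 −= (7)R2 → (0, 0, 0, 1, 7)
pivot(3,3)=1: scale R3 → (0, 0, 0, 1, 7)
  clear (0,3): R0 −= (10)R3 → (1, 0, 0, 0, 8)
  clear (1,3): R1 −= (7)R3 → (0, 1, 0, 0, 9)
  clear (2,3): R2 −= (9)R3 → (0, 0, 1, 0, 4)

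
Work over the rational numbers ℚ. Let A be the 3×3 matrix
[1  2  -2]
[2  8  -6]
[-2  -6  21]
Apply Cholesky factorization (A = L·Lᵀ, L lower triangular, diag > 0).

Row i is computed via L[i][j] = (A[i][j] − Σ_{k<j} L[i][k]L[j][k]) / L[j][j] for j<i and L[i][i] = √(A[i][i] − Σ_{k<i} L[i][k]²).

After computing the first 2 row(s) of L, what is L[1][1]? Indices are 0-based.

L[1][1] = 2

Step 1: L[0][0] = √(1) = 1.
  L[1][0] = (2) / L[0][0] = 2.
Step 2: L[1][1] = √(4) = 2.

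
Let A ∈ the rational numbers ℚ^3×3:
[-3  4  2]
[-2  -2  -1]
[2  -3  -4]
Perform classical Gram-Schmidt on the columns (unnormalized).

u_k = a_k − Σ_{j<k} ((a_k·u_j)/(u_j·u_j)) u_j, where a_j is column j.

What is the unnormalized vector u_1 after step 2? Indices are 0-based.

u_1 = (26/17, -62/17, -23/17)

Step 1: u_0 = a_0 = (-3, -2, 2).
Step 2: u_1 = a_1 − (-14/17)·u_0 = (26/17, -62/17, -23/17).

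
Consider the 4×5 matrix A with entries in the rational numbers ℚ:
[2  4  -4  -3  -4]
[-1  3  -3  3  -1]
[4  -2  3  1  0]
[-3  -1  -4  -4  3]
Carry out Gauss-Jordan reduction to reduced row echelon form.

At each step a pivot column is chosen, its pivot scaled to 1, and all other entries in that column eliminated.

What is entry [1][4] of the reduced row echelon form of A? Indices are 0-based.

pivot(0,0)=2: scale R0 → (1, 2, -2, -3/2, -2)
  clear (1,0): R1 −= (-1)R0 → (0, 5, -5, 3/2, -3)
  clear (2,0): R2 −= (4)R0 → (0, -10, 11, 7, 8)
  clear (3,0): R3 −= (-3)R0 → (0, 5, -10, -17/2, -3)
pivot(1,1)=5: scale R1 → (0, 1, -1, 3/10, -3/5)
  clear (0,1): R0 −= (2)R1 → (1, 0, 0, -21/10, -4/5)
  clear (2,1): R2 −= (-10)R1 → (0, 0, 1, 10, 2)
  clear (3,1): R3 −= (5)R1 → (0, 0, -5, -10, 0)
pivot(2,2)=1: scale R2 → (0, 0, 1, 10, 2)
  clear (1,2): R1 −= (-1)R2 → (0, 1, 0, 103/10, 7/5)
  clear (3,2): R3 −= (-5)R2 → (0, 0, 0, 40, 10)
pivot(3,3)=40: scale R3 → (0, 0, 0, 1, 1/4)
  clear (0,3): R0 −= (-21/10)R3 → (1, 0, 0, 0, -11/40)
  clear (1,3): R1 −= (103/10)R3 → (0, 1, 0, 0, -47/40)
  clear (2,3): R2 −= (10)R3 → (0, 0, 1, 0, -1/2)

M[1][4] = -47/40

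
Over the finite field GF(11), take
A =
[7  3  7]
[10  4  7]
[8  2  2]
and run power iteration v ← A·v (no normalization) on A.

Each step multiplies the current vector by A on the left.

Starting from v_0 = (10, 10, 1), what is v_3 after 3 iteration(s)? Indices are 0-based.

v_0 = (10, 10, 1).
v_1 = A·v_0 = (8, 4, 3).
v_2 = A·v_1 = (1, 7, 1).
v_3 = A·v_2 = (2, 1, 2).

v_3 = (2, 1, 2)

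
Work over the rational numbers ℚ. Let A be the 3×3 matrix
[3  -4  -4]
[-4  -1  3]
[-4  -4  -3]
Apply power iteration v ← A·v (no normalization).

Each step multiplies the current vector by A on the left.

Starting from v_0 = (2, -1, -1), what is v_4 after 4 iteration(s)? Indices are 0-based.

v_4 = (3290, -2017, -361)

v_0 = (2, -1, -1).
v_1 = A·v_0 = (14, -10, -1).
v_2 = A·v_1 = (86, -49, -13).
v_3 = A·v_2 = (506, -334, -109).
v_4 = A·v_3 = (3290, -2017, -361).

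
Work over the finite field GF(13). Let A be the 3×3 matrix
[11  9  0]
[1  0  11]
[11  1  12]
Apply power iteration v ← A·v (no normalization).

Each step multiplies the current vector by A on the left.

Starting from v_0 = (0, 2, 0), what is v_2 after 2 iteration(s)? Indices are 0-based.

v_0 = (0, 2, 0).
v_1 = A·v_0 = (5, 0, 2).
v_2 = A·v_1 = (3, 1, 1).

v_2 = (3, 1, 1)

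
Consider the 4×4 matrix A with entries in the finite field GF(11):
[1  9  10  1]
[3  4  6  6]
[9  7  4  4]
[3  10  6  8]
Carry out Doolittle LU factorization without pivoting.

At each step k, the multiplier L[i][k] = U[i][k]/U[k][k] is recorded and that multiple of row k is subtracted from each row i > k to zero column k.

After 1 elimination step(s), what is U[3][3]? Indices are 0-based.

U[3][3] = 5

Step 1: pivot at (0,0) is 1.
  row1 ← row1 − (3)·row0  ⇒  L[1][0]=3, U row1=(0, 10, 9, 3)
  row2 ← row2 − (9)·row0  ⇒  L[2][0]=9, U row2=(0, 3, 2, 6)
  row3 ← row3 − (3)·row0  ⇒  L[3][0]=3, U row3=(0, 5, 9, 5)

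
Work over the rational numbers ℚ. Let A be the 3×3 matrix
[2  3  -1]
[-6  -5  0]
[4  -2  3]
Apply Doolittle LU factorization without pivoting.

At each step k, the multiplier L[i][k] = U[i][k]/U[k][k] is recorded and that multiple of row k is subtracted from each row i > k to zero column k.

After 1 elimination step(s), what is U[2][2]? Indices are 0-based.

U[2][2] = 5

k=0: U[0][0]=2
  eliminate (1,0): mult=-3, new row 1: (0, 4, -3); set L[1][0]=-3
  eliminate (2,0): mult=2, new row 2: (0, -8, 5); set L[2][0]=2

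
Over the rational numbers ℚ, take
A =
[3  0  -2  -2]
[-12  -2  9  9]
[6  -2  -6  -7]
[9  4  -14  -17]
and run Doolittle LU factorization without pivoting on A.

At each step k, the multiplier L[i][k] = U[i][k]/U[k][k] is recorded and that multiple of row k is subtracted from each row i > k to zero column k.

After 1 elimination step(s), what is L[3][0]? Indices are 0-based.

k=0: U[0][0]=3
  eliminate (1,0): mult=-4, new row 1: (0, -2, 1, 1); set L[1][0]=-4
  eliminate (2,0): mult=2, new row 2: (0, -2, -2, -3); set L[2][0]=2
  eliminate (3,0): mult=3, new row 3: (0, 4, -8, -11); set L[3][0]=3

L[3][0] = 3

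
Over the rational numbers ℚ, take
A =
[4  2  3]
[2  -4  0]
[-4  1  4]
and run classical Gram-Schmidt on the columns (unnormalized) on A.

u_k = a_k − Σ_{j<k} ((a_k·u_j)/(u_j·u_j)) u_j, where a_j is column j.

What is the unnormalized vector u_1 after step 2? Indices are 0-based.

u_1 = (22/9, -34/9, 5/9)

Step 1: u_0 = a_0 = (4, 2, -4).
Step 2: u_1 = a_1 − (-1/9)·u_0 = (22/9, -34/9, 5/9).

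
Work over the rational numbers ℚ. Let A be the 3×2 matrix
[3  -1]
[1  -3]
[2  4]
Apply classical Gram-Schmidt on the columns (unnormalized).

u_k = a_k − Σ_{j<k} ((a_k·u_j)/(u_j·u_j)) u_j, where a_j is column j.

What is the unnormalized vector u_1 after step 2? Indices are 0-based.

u_1 = (-10/7, -22/7, 26/7)

Step 1: u_0 = a_0 = (3, 1, 2).
Step 2: u_1 = a_1 − (1/7)·u_0 = (-10/7, -22/7, 26/7).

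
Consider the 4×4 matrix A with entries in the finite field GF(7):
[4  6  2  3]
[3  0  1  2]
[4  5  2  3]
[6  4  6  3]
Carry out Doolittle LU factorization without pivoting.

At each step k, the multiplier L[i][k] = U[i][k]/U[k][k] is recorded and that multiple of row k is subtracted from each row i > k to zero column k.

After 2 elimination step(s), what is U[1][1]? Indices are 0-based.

U[1][1] = 6

[col 0] pivot 4
  R1 -= 6*R0 → (0, 6, 3, 5)  (L[1][0] := 6)
  R2 -= 1*R0 → (0, 6, 0, 0)  (L[2][0] := 1)
  R3 -= 5*R0 → (0, 2, 3, 2)  (L[3][0] := 5)
[col 1] pivot 6
  R2 -= 1*R1 → (0, 0, 4, 2)  (L[2][1] := 1)
  R3 -= 5*R1 → (0, 0, 2, 5)  (L[3][1] := 5)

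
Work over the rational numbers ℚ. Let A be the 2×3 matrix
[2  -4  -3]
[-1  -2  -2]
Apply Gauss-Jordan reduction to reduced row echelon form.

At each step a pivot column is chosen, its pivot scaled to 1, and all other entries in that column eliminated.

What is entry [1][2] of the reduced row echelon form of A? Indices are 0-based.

M[1][2] = 7/8

pivot(0,0)=2: scale R0 → (1, -2, -3/2)
  clear (1,0): R1 −= (-1)R0 → (0, -4, -7/2)
pivot(1,1)=-4: scale R1 → (0, 1, 7/8)
  clear (0,1): R0 −= (-2)R1 → (1, 0, 1/4)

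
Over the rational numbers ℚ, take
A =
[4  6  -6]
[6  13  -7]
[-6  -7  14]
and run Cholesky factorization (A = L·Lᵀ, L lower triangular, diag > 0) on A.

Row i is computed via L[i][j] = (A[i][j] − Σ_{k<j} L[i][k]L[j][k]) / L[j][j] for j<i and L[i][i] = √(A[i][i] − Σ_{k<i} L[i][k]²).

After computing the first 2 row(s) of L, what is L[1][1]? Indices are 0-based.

L[1][1] = 2

Step 1: L[0][0] = √(4) = 2.
  L[1][0] = (6) / L[0][0] = 3.
Step 2: L[1][1] = √(4) = 2.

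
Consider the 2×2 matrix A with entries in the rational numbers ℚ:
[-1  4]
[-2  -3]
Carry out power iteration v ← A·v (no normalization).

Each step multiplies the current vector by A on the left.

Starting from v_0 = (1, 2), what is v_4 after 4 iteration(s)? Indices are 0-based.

v_0 = (1, 2).
v_1 = A·v_0 = (7, -8).
v_2 = A·v_1 = (-39, 10).
v_3 = A·v_2 = (79, 48).
v_4 = A·v_3 = (113, -302).

v_4 = (113, -302)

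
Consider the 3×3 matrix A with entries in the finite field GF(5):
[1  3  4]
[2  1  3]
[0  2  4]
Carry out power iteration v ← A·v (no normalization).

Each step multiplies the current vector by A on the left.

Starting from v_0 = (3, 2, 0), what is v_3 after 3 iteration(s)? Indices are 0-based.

v_0 = (3, 2, 0).
v_1 = A·v_0 = (4, 3, 4).
v_2 = A·v_1 = (4, 3, 2).
v_3 = A·v_2 = (1, 2, 4).

v_3 = (1, 2, 4)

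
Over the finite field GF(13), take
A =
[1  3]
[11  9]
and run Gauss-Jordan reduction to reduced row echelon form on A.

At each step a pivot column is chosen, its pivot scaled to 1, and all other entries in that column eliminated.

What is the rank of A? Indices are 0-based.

rank = 2

step 1: normalize row 0 (÷1) = (1, 3)
  row 1: subtract 11×row0 = (0, 2)
step 2: normalize row 1 (÷2) = (0, 1)
  row 0: subtract 3×row1 = (1, 0)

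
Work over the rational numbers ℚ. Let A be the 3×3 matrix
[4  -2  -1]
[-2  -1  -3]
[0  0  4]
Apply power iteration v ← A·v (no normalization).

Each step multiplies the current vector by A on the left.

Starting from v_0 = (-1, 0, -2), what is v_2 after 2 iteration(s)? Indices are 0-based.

v_2 = (-16, 20, -32)

v_0 = (-1, 0, -2).
v_1 = A·v_0 = (-2, 8, -8).
v_2 = A·v_1 = (-16, 20, -32).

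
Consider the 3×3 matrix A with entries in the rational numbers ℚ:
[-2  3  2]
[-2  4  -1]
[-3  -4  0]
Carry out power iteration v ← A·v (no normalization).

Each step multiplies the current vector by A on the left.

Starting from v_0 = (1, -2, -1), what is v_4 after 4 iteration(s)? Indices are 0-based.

v_0 = (1, -2, -1).
v_1 = A·v_0 = (-10, -9, 5).
v_2 = A·v_1 = (3, -21, 66).
v_3 = A·v_2 = (63, -156, 75).
v_4 = A·v_3 = (-444, -825, 435).

v_4 = (-444, -825, 435)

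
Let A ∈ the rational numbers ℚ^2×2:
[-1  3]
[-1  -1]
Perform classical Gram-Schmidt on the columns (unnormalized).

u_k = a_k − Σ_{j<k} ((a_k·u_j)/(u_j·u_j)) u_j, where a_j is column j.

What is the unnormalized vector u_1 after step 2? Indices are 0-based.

Step 1: u_0 = a_0 = (-1, -1).
Step 2: u_1 = a_1 − (-1)·u_0 = (2, -2).

u_1 = (2, -2)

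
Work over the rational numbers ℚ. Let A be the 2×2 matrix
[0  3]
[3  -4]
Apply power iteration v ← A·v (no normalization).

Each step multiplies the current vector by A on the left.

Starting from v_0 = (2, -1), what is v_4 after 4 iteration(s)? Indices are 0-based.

v_0 = (2, -1).
v_1 = A·v_0 = (-3, 10).
v_2 = A·v_1 = (30, -49).
v_3 = A·v_2 = (-147, 286).
v_4 = A·v_3 = (858, -1585).

v_4 = (858, -1585)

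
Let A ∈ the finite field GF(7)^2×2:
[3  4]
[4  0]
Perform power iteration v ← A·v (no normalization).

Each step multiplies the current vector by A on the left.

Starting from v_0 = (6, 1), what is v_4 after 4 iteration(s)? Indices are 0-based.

v_4 = (3, 6)

v_0 = (6, 1).
v_1 = A·v_0 = (1, 3).
v_2 = A·v_1 = (1, 4).
v_3 = A·v_2 = (5, 4).
v_4 = A·v_3 = (3, 6).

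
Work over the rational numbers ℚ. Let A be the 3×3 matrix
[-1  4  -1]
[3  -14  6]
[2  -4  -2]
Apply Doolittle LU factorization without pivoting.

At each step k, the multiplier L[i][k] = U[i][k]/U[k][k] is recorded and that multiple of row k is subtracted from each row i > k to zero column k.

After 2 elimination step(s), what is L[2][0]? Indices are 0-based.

L[2][0] = -2

[col 0] pivot -1
  R1 -= -3*R0 → (0, -2, 3)  (L[1][0] := -3)
  R2 -= -2*R0 → (0, 4, -4)  (L[2][0] := -2)
[col 1] pivot -2
  R2 -= -2*R1 → (0, 0, 2)  (L[2][1] := -2)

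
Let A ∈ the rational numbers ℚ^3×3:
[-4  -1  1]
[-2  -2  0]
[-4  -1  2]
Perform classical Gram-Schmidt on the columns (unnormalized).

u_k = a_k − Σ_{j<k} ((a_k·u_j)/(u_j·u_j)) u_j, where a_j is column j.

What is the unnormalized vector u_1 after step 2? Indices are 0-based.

Step 1: u_0 = a_0 = (-4, -2, -4).
Step 2: u_1 = a_1 − (1/3)·u_0 = (1/3, -4/3, 1/3).

u_1 = (1/3, -4/3, 1/3)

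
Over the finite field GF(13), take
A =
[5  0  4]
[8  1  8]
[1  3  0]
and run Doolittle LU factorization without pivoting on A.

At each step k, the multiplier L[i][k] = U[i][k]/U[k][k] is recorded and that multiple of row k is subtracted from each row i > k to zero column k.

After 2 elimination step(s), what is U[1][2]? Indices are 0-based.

U[1][2] = 12

k=0: U[0][0]=5
  eliminate (1,0): mult=12, new row 1: (0, 1, 12); set L[1][0]=12
  eliminate (2,0): mult=8, new row 2: (0, 3, 7); set L[2][0]=8
k=1: U[1][1]=1
  eliminate (2,1): mult=3, new row 2: (0, 0, 10); set L[2][1]=3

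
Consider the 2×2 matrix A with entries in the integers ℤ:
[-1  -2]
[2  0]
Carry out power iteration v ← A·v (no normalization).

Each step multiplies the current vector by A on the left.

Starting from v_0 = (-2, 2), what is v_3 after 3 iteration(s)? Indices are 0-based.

v_3 = (-2, 20)

v_0 = (-2, 2).
v_1 = A·v_0 = (-2, -4).
v_2 = A·v_1 = (10, -4).
v_3 = A·v_2 = (-2, 20).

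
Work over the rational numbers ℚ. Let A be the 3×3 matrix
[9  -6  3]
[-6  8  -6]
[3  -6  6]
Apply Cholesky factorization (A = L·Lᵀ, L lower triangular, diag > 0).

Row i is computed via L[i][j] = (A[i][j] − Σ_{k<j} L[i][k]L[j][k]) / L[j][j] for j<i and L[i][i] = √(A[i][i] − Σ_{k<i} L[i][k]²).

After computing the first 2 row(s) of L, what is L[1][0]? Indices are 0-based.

Step 1: L[0][0] = √(9) = 3.
  L[1][0] = (-6) / L[0][0] = -2.
Step 2: L[1][1] = √(4) = 2.

L[1][0] = -2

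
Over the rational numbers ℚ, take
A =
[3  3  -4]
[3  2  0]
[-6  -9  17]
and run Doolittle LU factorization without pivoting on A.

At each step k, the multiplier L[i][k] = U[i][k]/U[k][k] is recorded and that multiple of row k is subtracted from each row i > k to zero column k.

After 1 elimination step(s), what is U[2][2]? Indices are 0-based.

Step 1: pivot at (0,0) is 3.
  row1 ← row1 − (1)·row0  ⇒  L[1][0]=1, U row1=(0, -1, 4)
  row2 ← row2 − (-2)·row0  ⇒  L[2][0]=-2, U row2=(0, -3, 9)

U[2][2] = 9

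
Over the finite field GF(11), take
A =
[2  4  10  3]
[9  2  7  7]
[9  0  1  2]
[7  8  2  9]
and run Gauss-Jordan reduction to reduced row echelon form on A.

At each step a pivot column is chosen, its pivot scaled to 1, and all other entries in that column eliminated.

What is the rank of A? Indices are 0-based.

step 1: normalize row 0 (÷2) = (1, 2, 5, 7)
  row 1: subtract 9×row0 = (0, 6, 6, 10)
  row 2: subtract 9×row0 = (0, 4, 0, 5)
  row 3: subtract 7×row0 = (0, 5, 0, 4)
step 2: normalize row 1 (÷6) = (0, 1, 1, 9)
  row 0: subtract 2×row1 = (1, 0, 3, 0)
  row 2: subtract 4×row1 = (0, 0, 7, 2)
  row 3: subtract 5×row1 = (0, 0, 6, 3)
step 3: normalize row 2 (÷7) = (0, 0, 1, 5)
  row 0: subtract 3×row2 = (1, 0, 0, 7)
  row 1: subtract 1×row2 = (0, 1, 0, 4)
  row 3: subtract 6×row2 = (0, 0, 0, 6)
step 4: normalize row 3 (÷6) = (0, 0, 0, 1)
  row 0: subtract 7×row3 = (1, 0, 0, 0)
  row 1: subtract 4×row3 = (0, 1, 0, 0)
  row 2: subtract 5×row3 = (0, 0, 1, 0)

rank = 4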